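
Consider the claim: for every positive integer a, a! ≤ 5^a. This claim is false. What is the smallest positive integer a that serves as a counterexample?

a = 12

For a = 1, 2, 3, 4, …, 9, 10, 11 the conclusion holds.
a = 12: a! = 479001600 and 5^a = 244140625, so 479001600 > 244140625.
Hence a = 12 is a counterexample.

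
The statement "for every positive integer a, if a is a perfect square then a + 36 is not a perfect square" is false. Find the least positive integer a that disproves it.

A counterexample is any positive integer a such that a is a perfect square but a + 36 is a perfect square; we check each in order.
a = 1: 1 + 36 = 37, not a perfect square.
a = 4: 4 + 36 = 40, not a perfect square.
a = 9: 9 + 36 = 45, not a perfect square.
a = 16: 16 + 36 = 52, not a perfect square.
a = 25: 25 + 36 = 61, not a perfect square.
a = 36: 36 + 36 = 72, not a perfect square.
a = 49: 49 + 36 = 85, not a perfect square.
a = 64: 64 = 8² and 64 + 36 = 100 = 10².
Thus a = 64 disproves the claim, and no smaller a works.

a = 64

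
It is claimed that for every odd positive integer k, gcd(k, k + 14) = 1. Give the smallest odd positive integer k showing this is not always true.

A counterexample is any odd positive integer k such that gcd(k, k + 14) > 1; we check each in order.
k = 1: gcd(1, 15) = 1.
k = 3: gcd(3, 17) = 1.
k = 5: gcd(5, 19) = 1.
k = 7: gcd(7, 21) = 7.

k = 7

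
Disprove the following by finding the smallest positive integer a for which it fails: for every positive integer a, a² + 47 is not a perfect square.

a = 23

A counterexample is any positive integer a such that a² + 47 is a perfect square; we check each in order.
The first 22 eligible values, up to a = 22, all satisfy the conclusion.
a = 23: 23² + 47 = 576 = 24², a perfect square.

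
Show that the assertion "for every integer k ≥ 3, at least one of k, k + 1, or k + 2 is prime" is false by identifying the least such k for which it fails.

k = 8

The first 5 eligible values, up to k = 7, all satisfy the conclusion.
k = 8: 8 = 2 × 4; 9 = 3 × 3; 10 = 2 × 5 — all composite.
Thus k = 8 disproves the claim, and no smaller k works.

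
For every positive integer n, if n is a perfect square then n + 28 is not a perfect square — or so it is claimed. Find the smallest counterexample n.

A counterexample is any positive integer n such that n is a perfect square but n + 28 is a perfect square; we check each in order.
For n = 1, 4, 9, 16, 25 the conclusion holds.
n = 36: 36 = 6² and 36 + 28 = 64 = 8².

n = 36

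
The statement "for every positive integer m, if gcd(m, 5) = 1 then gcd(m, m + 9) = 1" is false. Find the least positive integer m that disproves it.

A counterexample is any positive integer m such that gcd(m, 5) = 1 but gcd(m, m + 9) > 1; we check each in order.
For m = 1, 2 the conclusion holds.
m = 3: gcd(3, 12) = 3.

m = 3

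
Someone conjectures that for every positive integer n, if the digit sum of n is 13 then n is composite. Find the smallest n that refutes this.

Check each positive integer n in order until the digit sum of n is 13 but n is prime.
For n = 49, 58 the conclusion holds.
n = 67: digit sum 13; 67 is prime, not composite.
Hence n = 67 is a counterexample.

n = 67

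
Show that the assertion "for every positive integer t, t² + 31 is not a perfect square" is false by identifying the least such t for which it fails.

t = 15

A counterexample is any positive integer t such that t² + 31 is a perfect square; we check each in order.
For t = 1, 2, 3, 4, …, 12, 13, 14 the conclusion holds.
t = 15: 15² + 31 = 256 = 16², a perfect square.
Hence t = 15 is a counterexample.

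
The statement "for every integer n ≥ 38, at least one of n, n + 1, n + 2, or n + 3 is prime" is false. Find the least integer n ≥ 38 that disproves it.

A counterexample is any integer n ≥ 38 such that n, n + 1, n + 2, n + 3 are all composite; we check each in order.
For n = 38, 39, 40, 41, 42, 43, 44, 45, 46, 47 the conclusion holds.
n = 48: 48 = 2 × 24; 49 = 7 × 7; 50 = 2 × 25; 51 = 3 × 17 — all composite.
Thus n = 48 disproves the claim, and no smaller n works.

n = 48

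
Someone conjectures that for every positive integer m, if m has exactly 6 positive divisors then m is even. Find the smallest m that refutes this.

Check each positive integer m in order until m has exactly 6 positive divisors but m is odd.
m = 12: divisors of 12: 1, 2, 3, 4, 6, 12; 12 is even.
m = 18: divisors of 18: 1, 2, 3, 6, 9, 18; 18 is even.
m = 20: divisors of 20: 1, 2, 4, 5, 10, 20; 20 is even.
m = 28: divisors of 28: 1, 2, 4, 7, 14, 28; 28 is even.
m = 32: divisors of 32: 1, 2, 4, 8, 16, 32; 32 is even.
m = 44: divisors of 44: 1, 2, 4, 11, 22, 44; 44 is even.
m = 45: divisors of 45: 1, 3, 5, 9, 15, 45; 45 is odd.
Thus m = 45 disproves the claim, and no smaller m works.

m = 45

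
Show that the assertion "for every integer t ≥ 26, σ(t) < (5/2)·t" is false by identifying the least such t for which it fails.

t = 36

Check each integer t ≥ 26 in order until the claim fails.
For t = 26, 27, 28, 29, 30, 31, 32, 33, 34, 35 the conclusion holds.
t = 36: σ(36) = 91; 91 ≥ 90.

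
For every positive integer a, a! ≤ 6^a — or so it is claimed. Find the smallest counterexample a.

The first 13 eligible values, up to a = 13, all satisfy the conclusion.
a = 14: a! = 87178291200 and 6^a = 78364164096, so 87178291200 > 78364164096.

a = 14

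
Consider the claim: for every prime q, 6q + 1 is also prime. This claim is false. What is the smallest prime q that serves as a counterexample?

A counterexample is any prime q such that 6q + 1 is not prime; we check each in order.
For q = 2, 3, 5, 7, 11, 13, 17 the conclusion holds.
q = 19: 6q + 1 = 115 = 5 × 23, not prime.

q = 19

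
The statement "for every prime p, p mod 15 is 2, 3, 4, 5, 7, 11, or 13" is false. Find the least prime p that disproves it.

A counterexample is any prime p such that the claim fails; we check each in order.
For p = 2, 3, 5, 7, 11, 13, 17, 19 the conclusion holds.
p = 23: 23 mod 15 = 8 — not in {2, 3, 4, 5, 7, 11, 13}.

p = 23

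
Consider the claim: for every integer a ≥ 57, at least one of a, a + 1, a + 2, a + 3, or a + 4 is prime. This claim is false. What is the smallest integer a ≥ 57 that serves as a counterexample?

a = 62

A counterexample is any integer a ≥ 57 such that a, a + 1, a + 2, a + 3, a + 4 are all composite; we check each in order.
For a = 57, 58, 59, 60, 61 the conclusion holds.
a = 62: 62 = 2 × 31; 63 = 3 × 21; 64 = 2 × 32; 65 = 5 × 13; 66 = 2 × 33 — all composite.
So a = 62 is the smallest counterexample.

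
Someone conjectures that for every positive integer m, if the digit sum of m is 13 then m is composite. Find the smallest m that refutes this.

We need the least positive integer m for which the digit sum of m is 13 but m is prime.
m = 49: digit sum 13; 49 is composite.
m = 58: digit sum 13; 58 is composite.
m = 67: digit sum 13; 67 is prime, not composite.
So m = 67 is the smallest counterexample.

m = 67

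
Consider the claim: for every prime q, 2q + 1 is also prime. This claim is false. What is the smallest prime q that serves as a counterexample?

A counterexample is any prime q such that 2q + 1 is not prime; we check each in order.
For q = 2, 3, 5 the conclusion holds.
q = 7: 2q + 1 = 15 = 3 × 5, not prime.

q = 7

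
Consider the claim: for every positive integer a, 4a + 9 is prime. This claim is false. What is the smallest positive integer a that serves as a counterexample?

For a = 1, 2 the conclusion holds.
a = 3: 4a + 9 = 21 = 3 × 7, composite.

a = 3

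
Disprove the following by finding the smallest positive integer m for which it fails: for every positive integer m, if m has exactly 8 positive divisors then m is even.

m = 105

We need the least positive integer m for which m has exactly 8 positive divisors but m is odd.
For m = 24, 30, 40, 42, …, 88, 102, 104 the conclusion holds.
m = 105: divisors of 105: 1, 3, 5, 7, 15, 21, 35, 105; 105 is odd.
So m = 105 is the smallest counterexample.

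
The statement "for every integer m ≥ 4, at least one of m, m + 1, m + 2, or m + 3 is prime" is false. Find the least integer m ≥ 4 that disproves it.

We need the least integer m ≥ 4 for which m, m + 1, m + 2, m + 3 are all composite.
For m = 4, 5, 6, 7, …, 21, 22, 23 the conclusion holds.
m = 24: 24 = 2 × 12; 25 = 5 × 5; 26 = 2 × 13; 27 = 3 × 9 — all composite.
Hence m = 24 is a counterexample.

m = 24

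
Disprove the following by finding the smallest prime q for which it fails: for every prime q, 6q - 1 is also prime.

A counterexample is any prime q such that 6q - 1 is not prime; we check each in order.
The first 4 eligible values, up to q = 7, all satisfy the conclusion.
q = 11: 6q - 1 = 65 = 5 × 13, not prime.
Thus q = 11 disproves the claim, and no smaller q works.

q = 11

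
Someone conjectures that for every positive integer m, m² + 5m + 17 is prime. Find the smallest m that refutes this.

m = 8

The first 7 eligible values, up to m = 7, all satisfy the conclusion.
m = 8: m² + 5m + 17 = 121 = 11 × 11, composite.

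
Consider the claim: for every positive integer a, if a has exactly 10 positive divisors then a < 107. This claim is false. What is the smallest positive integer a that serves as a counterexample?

a = 48: τ(48) = 10; 48 < 107.
a = 80: τ(80) = 10; 80 < 107.
a = 112: τ(112) = 10; 112 ≥ 107.

a = 112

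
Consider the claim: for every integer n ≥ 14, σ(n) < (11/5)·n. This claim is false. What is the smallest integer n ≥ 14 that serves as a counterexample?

n = 24

A counterexample is any integer n ≥ 14 such that the claim fails; we check each in order.
For n = 14, 15, 16, 17, 18, 19, 20, 21, 22, 23 the conclusion holds.
n = 24: σ(24) = 60; 60 ≥ 264/5.
Thus n = 24 disproves the claim, and no smaller n works.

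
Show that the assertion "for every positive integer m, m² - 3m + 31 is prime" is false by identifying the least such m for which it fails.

m = 4

m = 1: m² - 3m + 31 = 29, prime.
m = 2: m² - 3m + 31 = 29, prime.
m = 3: m² - 3m + 31 = 31, prime.
m = 4: m² - 3m + 31 = 35 = 5 × 7, composite.
So m = 4 is the smallest counterexample.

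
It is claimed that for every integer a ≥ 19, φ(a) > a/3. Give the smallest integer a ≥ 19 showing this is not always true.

a = 24

The first 5 eligible values, up to a = 23, all satisfy the conclusion.
a = 24: φ(24) = 8 and 24/3 = 8, so φ(24) ≤ 24/3.
So a = 24 is the smallest counterexample.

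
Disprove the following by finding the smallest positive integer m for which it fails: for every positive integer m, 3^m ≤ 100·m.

m = 6

A counterexample is any positive integer m such that 3^m > 100·m; we check each in order.
m = 1: 3^m = 3 and 100·m = 100, so 3 ≤ 100.
m = 2: 3^m = 9 and 100·m = 200, so 9 ≤ 200.
m = 3: 3^m = 27 and 100·m = 300, so 27 ≤ 300.
m = 4: 3^m = 81 and 100·m = 400, so 81 ≤ 400.
m = 5: 3^m = 243 and 100·m = 500, so 243 ≤ 500.
m = 6: 3^m = 729 and 100·m = 600, so 729 > 600.
Hence m = 6 is a counterexample.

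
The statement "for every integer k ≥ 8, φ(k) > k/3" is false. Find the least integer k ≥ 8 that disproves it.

Check each integer k ≥ 8 in order until the claim fails.
For k = 8, 9, 10, 11 the conclusion holds.
k = 12: φ(12) = 4 and 12/3 = 4, so φ(12) ≤ 12/3.

k = 12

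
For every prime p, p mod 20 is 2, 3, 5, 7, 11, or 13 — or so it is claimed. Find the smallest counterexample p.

p = 17

A counterexample is any prime p such that the claim fails; we check each in order.
p = 2: 2 mod 20 = 2.
p = 3: 3 mod 20 = 3.
p = 5: 5 mod 20 = 5.
p = 7: 7 mod 20 = 7.
p = 11: 11 mod 20 = 11.
p = 13: 13 mod 20 = 13.
p = 17: 17 mod 20 = 17 — not in {2, 3, 5, 7, 11, 13}.
Thus p = 17 disproves the claim, and no smaller p works.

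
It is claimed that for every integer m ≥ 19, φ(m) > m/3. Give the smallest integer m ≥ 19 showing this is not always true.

Check each integer m ≥ 19 in order until the claim fails.
The first 5 eligible values, up to m = 23, all satisfy the conclusion.
m = 24: φ(24) = 8 and 24/3 = 8, so φ(24) ≤ 24/3.

m = 24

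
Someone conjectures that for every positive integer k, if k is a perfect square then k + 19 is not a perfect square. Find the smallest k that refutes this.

k = 81

Check each positive integer k in order until k is a perfect square but k + 19 is a perfect square.
k = 1: 1 + 19 = 20, not a perfect square.
k = 4: 4 + 19 = 23, not a perfect square.
k = 9: 9 + 19 = 28, not a perfect square.
k = 16: 16 + 19 = 35, not a perfect square.
k = 25: 25 + 19 = 44, not a perfect square.
k = 36: 36 + 19 = 55, not a perfect square.
k = 49: 49 + 19 = 68, not a perfect square.
k = 64: 64 + 19 = 83, not a perfect square.
k = 81: 81 = 9² and 81 + 19 = 100 = 10².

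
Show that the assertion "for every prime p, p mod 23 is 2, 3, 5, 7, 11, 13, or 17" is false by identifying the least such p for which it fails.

The first 7 eligible values, up to p = 17, all satisfy the conclusion.
p = 19: 19 mod 23 = 19 — not in {2, 3, 5, 7, 11, 13, 17}.
Thus p = 19 disproves the claim, and no smaller p works.

p = 19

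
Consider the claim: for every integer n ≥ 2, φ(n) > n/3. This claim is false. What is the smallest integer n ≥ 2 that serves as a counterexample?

n = 6

We need the least integer n ≥ 2 for which the claim fails.
n = 2: φ(2) = 1 and 2/3 = 2/3, so φ(2) > 2/3.
n = 3: φ(3) = 2 and 3/3 = 1, so φ(3) > 3/3.
n = 4: φ(4) = 2 and 4/3 = 4/3, so φ(4) > 4/3.
n = 5: φ(5) = 4 and 5/3 = 5/3, so φ(5) > 5/3.
n = 6: φ(6) = 2 and 6/3 = 2, so φ(6) ≤ 6/3.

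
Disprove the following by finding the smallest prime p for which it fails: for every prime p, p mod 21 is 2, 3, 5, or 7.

A counterexample is any prime p such that the claim fails; we check each in order.
The first 4 eligible values, up to p = 7, all satisfy the conclusion.
p = 11: 11 mod 21 = 11 — not in {2, 3, 5, 7}.

p = 11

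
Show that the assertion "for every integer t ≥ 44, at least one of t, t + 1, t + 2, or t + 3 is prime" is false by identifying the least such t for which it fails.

t = 48

For t = 44, 45, 46, 47 the conclusion holds.
t = 48: 48 = 2 × 24; 49 = 7 × 7; 50 = 2 × 25; 51 = 3 × 17 — all composite.
Hence t = 48 is a counterexample.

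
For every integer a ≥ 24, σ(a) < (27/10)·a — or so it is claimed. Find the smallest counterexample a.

a = 60

The first 36 eligible values, up to a = 59, all satisfy the conclusion.
a = 60: σ(60) = 168; 168 ≥ 162.
So a = 60 is the smallest counterexample.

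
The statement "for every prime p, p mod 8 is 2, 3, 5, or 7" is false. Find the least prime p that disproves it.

We need the least prime p for which the claim fails.
p = 2: 2 mod 8 = 2.
p = 3: 3 mod 8 = 3.
p = 5: 5 mod 8 = 5.
p = 7: 7 mod 8 = 7.
p = 11: 11 mod 8 = 3.
p = 13: 13 mod 8 = 5.
p = 17: 17 mod 8 = 1 — not in {2, 3, 5, 7}.

p = 17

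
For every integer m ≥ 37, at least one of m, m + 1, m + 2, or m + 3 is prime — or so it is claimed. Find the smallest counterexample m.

We need the least integer m ≥ 37 for which m, m + 1, m + 2, m + 3 are all composite.
For m = 37, 38, 39, 40, …, 45, 46, 47 the conclusion holds.
m = 48: 48 = 2 × 24; 49 = 7 × 7; 50 = 2 × 25; 51 = 3 × 17 — all composite.
Thus m = 48 disproves the claim, and no smaller m works.

m = 48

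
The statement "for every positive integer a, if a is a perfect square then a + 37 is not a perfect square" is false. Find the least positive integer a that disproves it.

a = 324

We need the least positive integer a for which a is a perfect square but a + 37 is a perfect square.
The first 17 eligible values, up to a = 289, all satisfy the conclusion.
a = 324: 324 = 18² and 324 + 37 = 361 = 19².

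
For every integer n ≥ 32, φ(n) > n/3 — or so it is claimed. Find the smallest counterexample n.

n = 36

Check each integer n ≥ 32 in order until the claim fails.
For n = 32, 33, 34, 35 the conclusion holds.
n = 36: φ(36) = 12 and 36/3 = 12, so φ(36) ≤ 36/3.
So n = 36 is the smallest counterexample.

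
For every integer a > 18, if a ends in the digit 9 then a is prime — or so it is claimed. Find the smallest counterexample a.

a = 39

For a = 19, 29 the conclusion holds.
a = 39: 39 ends in 9; 39 = 3 × 13, composite.
So a = 39 is the smallest counterexample.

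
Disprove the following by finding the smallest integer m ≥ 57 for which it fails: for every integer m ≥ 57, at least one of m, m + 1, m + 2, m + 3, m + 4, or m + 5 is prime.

m = 90

Check each integer m ≥ 57 in order until m, m + 1, m + 2, m + 3, m + 4, m + 5 are all composite.
The first 33 eligible values, up to m = 89, all satisfy the conclusion.
m = 90: 90 = 2 × 45; 91 = 7 × 13; 92 = 2 × 46; 93 = 3 × 31; 94 = 2 × 47; 95 = 5 × 19 — all composite.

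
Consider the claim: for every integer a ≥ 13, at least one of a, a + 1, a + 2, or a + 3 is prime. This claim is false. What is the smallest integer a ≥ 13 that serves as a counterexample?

a = 24

We need the least integer a ≥ 13 for which a, a + 1, a + 2, a + 3 are all composite.
For a = 13, 14, 15, 16, …, 21, 22, 23 the conclusion holds.
a = 24: 24 = 2 × 12; 25 = 5 × 5; 26 = 2 × 13; 27 = 3 × 9 — all composite.
Hence a = 24 is a counterexample.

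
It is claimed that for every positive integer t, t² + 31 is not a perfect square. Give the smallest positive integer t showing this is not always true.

We need the least positive integer t for which t² + 31 is a perfect square.
The first 14 eligible values, up to t = 14, all satisfy the conclusion.
t = 15: 15² + 31 = 256 = 16², a perfect square.
So t = 15 is the smallest counterexample.

t = 15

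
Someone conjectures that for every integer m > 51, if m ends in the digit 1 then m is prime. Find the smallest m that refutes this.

m = 81

Check each integer m > 51 in order until m ends in the digit 1 but m is not prime.
For m = 61, 71 the conclusion holds.
m = 81: 81 ends in 1; 81 = 3 × 27, composite.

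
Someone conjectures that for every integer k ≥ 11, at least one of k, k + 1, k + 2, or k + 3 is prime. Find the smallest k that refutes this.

k = 24

Check each integer k ≥ 11 in order until k, k + 1, k + 2, k + 3 are all composite.
The first 13 eligible values, up to k = 23, all satisfy the conclusion.
k = 24: 24 = 2 × 12; 25 = 5 × 5; 26 = 2 × 13; 27 = 3 × 9 — all composite.
Thus k = 24 disproves the claim, and no smaller k works.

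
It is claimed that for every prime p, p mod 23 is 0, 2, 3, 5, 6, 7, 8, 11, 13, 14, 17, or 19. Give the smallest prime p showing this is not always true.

p = 41

The first 12 eligible values, up to p = 37, all satisfy the conclusion.
p = 41: 41 mod 23 = 18 — not in {0, 2, 3, 5, 6, 7, 8, 11, 13, 14, 17, 19}.
Thus p = 41 disproves the claim, and no smaller p works.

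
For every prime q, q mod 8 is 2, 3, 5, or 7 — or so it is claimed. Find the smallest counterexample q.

q = 17

A counterexample is any prime q such that the claim fails; we check each in order.
The first 6 eligible values, up to q = 13, all satisfy the conclusion.
q = 17: 17 mod 8 = 1 — not in {2, 3, 5, 7}.
Thus q = 17 disproves the claim, and no smaller q works.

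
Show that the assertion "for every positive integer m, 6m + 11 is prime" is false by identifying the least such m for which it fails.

A counterexample is any positive integer m such that 6m + 11 is not prime; we check each in order.
For m = 1, 2, 3 the conclusion holds.
m = 4: 6m + 11 = 35 = 5 × 7, composite.

m = 4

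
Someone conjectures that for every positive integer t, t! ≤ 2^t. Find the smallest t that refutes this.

A counterexample is any positive integer t such that t! > 2^t; we check each in order.
t = 1: t! = 1 and 2^t = 2, so 1 ≤ 2.
t = 2: t! = 2 and 2^t = 4, so 2 ≤ 4.
t = 3: t! = 6 and 2^t = 8, so 6 ≤ 8.
t = 4: t! = 24 and 2^t = 16, so 24 > 16.
Hence t = 4 is a counterexample.

t = 4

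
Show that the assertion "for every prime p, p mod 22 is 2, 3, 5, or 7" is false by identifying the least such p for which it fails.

Check each prime p in order until the claim fails.
The first 4 eligible values, up to p = 7, all satisfy the conclusion.
p = 11: 11 mod 22 = 11 — not in {2, 3, 5, 7}.

p = 11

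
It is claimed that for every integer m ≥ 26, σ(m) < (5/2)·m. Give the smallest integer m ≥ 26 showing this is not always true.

m = 36

We need the least integer m ≥ 26 for which the claim fails.
The first 10 eligible values, up to m = 35, all satisfy the conclusion.
m = 36: σ(36) = 91; 91 ≥ 90.
So m = 36 is the smallest counterexample.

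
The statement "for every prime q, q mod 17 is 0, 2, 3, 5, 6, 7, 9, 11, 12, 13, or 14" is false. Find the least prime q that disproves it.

A counterexample is any prime q such that the claim fails; we check each in order.
For q = 2, 3, 5, 7, …, 43, 47, 53 the conclusion holds.
q = 59: 59 mod 17 = 8 — not in {0, 2, 3, 5, 6, 7, 9, 11, 12, 13, 14}.
Thus q = 59 disproves the claim, and no smaller q works.

q = 59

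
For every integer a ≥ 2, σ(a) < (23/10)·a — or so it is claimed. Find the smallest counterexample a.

A counterexample is any integer a ≥ 2 such that the claim fails; we check each in order.
The first 10 eligible values, up to a = 11, all satisfy the conclusion.
a = 12: σ(12) = 28; 28 ≥ 138/5.

a = 12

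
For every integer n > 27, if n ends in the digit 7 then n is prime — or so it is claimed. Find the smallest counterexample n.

n = 57

A counterexample is any integer n > 27 such that n ends in the digit 7 but n is not prime; we check each in order.
n = 37: 37 ends in 7 and is prime.
n = 47: 47 ends in 7 and is prime.
n = 57: 57 ends in 7; 57 = 3 × 19, composite.
Thus n = 57 disproves the claim, and no smaller n works.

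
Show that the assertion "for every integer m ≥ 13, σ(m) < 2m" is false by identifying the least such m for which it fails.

m = 18

A counterexample is any integer m ≥ 13 such that the claim fails; we check each in order.
m = 13: σ(13) = 14; 14 < 26.
m = 14: σ(14) = 24; 24 < 28.
m = 15: σ(15) = 24; 24 < 30.
m = 16: σ(16) = 31; 31 < 32.
m = 17: σ(17) = 18; 18 < 34.
m = 18: σ(18) = 39; 39 ≥ 36.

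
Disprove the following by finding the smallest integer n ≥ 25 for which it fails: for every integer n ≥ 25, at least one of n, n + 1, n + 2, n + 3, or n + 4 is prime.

n = 32

The first 7 eligible values, up to n = 31, all satisfy the conclusion.
n = 32: 32 = 2 × 16; 33 = 3 × 11; 34 = 2 × 17; 35 = 5 × 7; 36 = 2 × 18 — all composite.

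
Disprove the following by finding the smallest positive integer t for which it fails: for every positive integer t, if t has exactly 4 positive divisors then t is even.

t = 6: divisors of 6: 1, 2, 3, 6; 6 is even.
t = 8: divisors of 8: 1, 2, 4, 8; 8 is even.
t = 10: divisors of 10: 1, 2, 5, 10; 10 is even.
t = 14: divisors of 14: 1, 2, 7, 14; 14 is even.
t = 15: divisors of 15: 1, 3, 5, 15; 15 is odd.
So t = 15 is the smallest counterexample.

t = 15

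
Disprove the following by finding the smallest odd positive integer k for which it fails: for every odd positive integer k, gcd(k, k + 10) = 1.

k = 5

Check each odd positive integer k in order until gcd(k, k + 10) > 1.
k = 1: gcd(1, 11) = 1.
k = 3: gcd(3, 13) = 1.
k = 5: gcd(5, 15) = 5.
Hence k = 5 is a counterexample.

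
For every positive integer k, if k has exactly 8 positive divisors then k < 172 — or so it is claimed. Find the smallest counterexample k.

k = 174

Check each positive integer k in order until k has exactly 8 positive divisors but the claim fails.
The first 24 eligible values, up to k = 170, all satisfy the conclusion.
k = 174: τ(174) = 8; 174 ≥ 172.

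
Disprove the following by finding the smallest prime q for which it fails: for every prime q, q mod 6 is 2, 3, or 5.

q = 2: 2 mod 6 = 2.
q = 3: 3 mod 6 = 3.
q = 5: 5 mod 6 = 5.
q = 7: 7 mod 6 = 1 — not in {2, 3, 5}.

q = 7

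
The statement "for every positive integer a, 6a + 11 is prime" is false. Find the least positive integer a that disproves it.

a = 4

We need the least positive integer a for which 6a + 11 is not prime.
a = 1: 6a + 11 = 17, prime.
a = 2: 6a + 11 = 23, prime.
a = 3: 6a + 11 = 29, prime.
a = 4: 6a + 11 = 35 = 5 × 7, composite.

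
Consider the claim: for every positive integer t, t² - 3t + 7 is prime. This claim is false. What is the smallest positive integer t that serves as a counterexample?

We need the least positive integer t for which t² - 3t + 7 is not prime.
The first 5 eligible values, up to t = 5, all satisfy the conclusion.
t = 6: t² - 3t + 7 = 25 = 5 × 5, composite.
So t = 6 is the smallest counterexample.

t = 6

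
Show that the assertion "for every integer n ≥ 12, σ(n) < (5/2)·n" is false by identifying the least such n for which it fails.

Check each integer n ≥ 12 in order until the claim fails.
For n = 12, 13, 14, 15, …, 21, 22, 23 the conclusion holds.
n = 24: σ(24) = 60; 60 ≥ 60.

n = 24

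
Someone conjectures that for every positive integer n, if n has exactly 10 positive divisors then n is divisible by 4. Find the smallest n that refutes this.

Check each positive integer n in order until n has exactly 10 positive divisors but n is not divisible by 4.
For n = 48, 80, 112 the conclusion holds.
n = 162: τ(162) = 10; 162 mod 4 = 2.
Hence n = 162 is a counterexample.

n = 162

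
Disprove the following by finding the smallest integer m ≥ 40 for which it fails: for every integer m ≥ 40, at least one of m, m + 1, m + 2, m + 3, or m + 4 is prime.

Check each integer m ≥ 40 in order until m, m + 1, m + 2, m + 3, m + 4 are all composite.
The first 8 eligible values, up to m = 47, all satisfy the conclusion.
m = 48: 48 = 2 × 24; 49 = 7 × 7; 50 = 2 × 25; 51 = 3 × 17; 52 = 2 × 26 — all composite.
So m = 48 is the smallest counterexample.

m = 48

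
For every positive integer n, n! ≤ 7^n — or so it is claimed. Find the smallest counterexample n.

Check each positive integer n in order until n! > 7^n.
For n = 1, 2, 3, 4, …, 14, 15, 16 the conclusion holds.
n = 17: n! = 355687428096000 and 7^n = 232630513987207, so 355687428096000 > 232630513987207.

n = 17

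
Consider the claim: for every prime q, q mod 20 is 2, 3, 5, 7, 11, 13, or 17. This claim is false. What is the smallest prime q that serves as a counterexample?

Check each prime q in order until the claim fails.
q = 2: 2 mod 20 = 2.
q = 3: 3 mod 20 = 3.
q = 5: 5 mod 20 = 5.
q = 7: 7 mod 20 = 7.
q = 11: 11 mod 20 = 11.
q = 13: 13 mod 20 = 13.
q = 17: 17 mod 20 = 17.
q = 19: 19 mod 20 = 19 — not in {2, 3, 5, 7, 11, 13, 17}.

q = 19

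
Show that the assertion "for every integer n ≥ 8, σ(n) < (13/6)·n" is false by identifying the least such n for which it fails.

Check each integer n ≥ 8 in order until the claim fails.
n = 8: σ(8) = 15; 15 < 52/3.
n = 9: σ(9) = 13; 13 < 39/2.
n = 10: σ(10) = 18; 18 < 65/3.
n = 11: σ(11) = 12; 12 < 143/6.
n = 12: σ(12) = 28; 28 ≥ 26.
So n = 12 is the smallest counterexample.

n = 12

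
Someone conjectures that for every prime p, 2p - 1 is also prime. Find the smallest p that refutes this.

p = 5

A counterexample is any prime p such that 2p - 1 is not prime; we check each in order.
p = 2: 2p - 1 = 3, prime.
p = 3: 2p - 1 = 5, prime.
p = 5: 2p - 1 = 9 = 3 × 3, not prime.
So p = 5 is the smallest counterexample.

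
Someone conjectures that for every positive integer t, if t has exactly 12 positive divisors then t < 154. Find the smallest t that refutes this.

t = 156

Check each positive integer t in order until t has exactly 12 positive divisors but the claim fails.
The first 10 eligible values, up to t = 150, all satisfy the conclusion.
t = 156: τ(156) = 12; 156 ≥ 154.
So t = 156 is the smallest counterexample.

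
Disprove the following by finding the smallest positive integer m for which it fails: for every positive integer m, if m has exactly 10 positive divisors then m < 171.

m = 176

For m = 48, 80, 112, 162 the conclusion holds.
m = 176: τ(176) = 10; 176 ≥ 171.
Hence m = 176 is a counterexample.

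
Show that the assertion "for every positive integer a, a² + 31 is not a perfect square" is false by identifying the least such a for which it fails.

a = 15

A counterexample is any positive integer a such that a² + 31 is a perfect square; we check each in order.
The first 14 eligible values, up to a = 14, all satisfy the conclusion.
a = 15: 15² + 31 = 256 = 16², a perfect square.
So a = 15 is the smallest counterexample.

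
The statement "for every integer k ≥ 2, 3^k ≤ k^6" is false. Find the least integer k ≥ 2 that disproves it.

k = 15

Check each integer k ≥ 2 in order until 3^k > k^6.
For k = 2, 3, 4, 5, …, 12, 13, 14 the conclusion holds.
k = 15: 3^k = 14348907 and k^6 = 11390625, so 14348907 > 11390625.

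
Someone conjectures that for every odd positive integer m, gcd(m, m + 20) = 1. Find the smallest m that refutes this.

Check each odd positive integer m in order until gcd(m, m + 20) > 1.
m = 1: gcd(1, 21) = 1.
m = 3: gcd(3, 23) = 1.
m = 5: gcd(5, 25) = 5.

m = 5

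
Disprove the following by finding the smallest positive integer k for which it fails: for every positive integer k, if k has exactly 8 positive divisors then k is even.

k = 105

Check each positive integer k in order until k has exactly 8 positive divisors but k is odd.
The first 12 eligible values, up to k = 104, all satisfy the conclusion.
k = 105: divisors of 105: 1, 3, 5, 7, 15, 21, 35, 105; 105 is odd.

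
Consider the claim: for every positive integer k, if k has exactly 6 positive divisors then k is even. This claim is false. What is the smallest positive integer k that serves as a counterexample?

We need the least positive integer k for which k has exactly 6 positive divisors but k is odd.
k = 12: divisors of 12: 1, 2, 3, 4, 6, 12; 12 is even.
k = 18: divisors of 18: 1, 2, 3, 6, 9, 18; 18 is even.
k = 20: divisors of 20: 1, 2, 4, 5, 10, 20; 20 is even.
k = 28: divisors of 28: 1, 2, 4, 7, 14, 28; 28 is even.
k = 32: divisors of 32: 1, 2, 4, 8, 16, 32; 32 is even.
k = 44: divisors of 44: 1, 2, 4, 11, 22, 44; 44 is even.
k = 45: divisors of 45: 1, 3, 5, 9, 15, 45; 45 is odd.

k = 45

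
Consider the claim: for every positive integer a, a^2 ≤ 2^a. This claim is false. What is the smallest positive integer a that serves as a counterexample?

We need the least positive integer a for which a^2 > 2^a.
a = 1: a^2 = 1 and 2^a = 2, so 1 ≤ 2.
a = 2: a^2 = 4 and 2^a = 4, so 4 ≤ 4.
a = 3: a^2 = 9 and 2^a = 8, so 9 > 8.

a = 3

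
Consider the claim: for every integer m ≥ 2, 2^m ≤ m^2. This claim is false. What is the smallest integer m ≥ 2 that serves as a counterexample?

m = 5

A counterexample is any integer m ≥ 2 such that 2^m > m^2; we check each in order.
m = 2: 2^m = 4 and m^2 = 4, so 4 ≤ 4.
m = 3: 2^m = 8 and m^2 = 9, so 8 ≤ 9.
m = 4: 2^m = 16 and m^2 = 16, so 16 ≤ 16.
m = 5: 2^m = 32 and m^2 = 25, so 32 > 25.
Thus m = 5 disproves the claim, and no smaller m works.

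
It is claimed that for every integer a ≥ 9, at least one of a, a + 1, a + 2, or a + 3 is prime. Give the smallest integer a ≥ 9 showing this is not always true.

a = 24

For a = 9, 10, 11, 12, …, 21, 22, 23 the conclusion holds.
a = 24: 24 = 2 × 12; 25 = 5 × 5; 26 = 2 × 13; 27 = 3 × 9 — all composite.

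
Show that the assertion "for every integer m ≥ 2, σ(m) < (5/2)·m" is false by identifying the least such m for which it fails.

m = 24

The first 22 eligible values, up to m = 23, all satisfy the conclusion.
m = 24: σ(24) = 60; 60 ≥ 60.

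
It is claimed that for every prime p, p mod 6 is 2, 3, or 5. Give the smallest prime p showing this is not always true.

p = 7

p = 2: 2 mod 6 = 2.
p = 3: 3 mod 6 = 3.
p = 5: 5 mod 6 = 5.
p = 7: 7 mod 6 = 1 — not in {2, 3, 5}.
Hence p = 7 is a counterexample.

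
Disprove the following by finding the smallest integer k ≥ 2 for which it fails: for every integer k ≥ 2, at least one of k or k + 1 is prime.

k = 8

The first 6 eligible values, up to k = 7, all satisfy the conclusion.
k = 8: 8 = 2 × 4; 9 = 3 × 3 — both composite.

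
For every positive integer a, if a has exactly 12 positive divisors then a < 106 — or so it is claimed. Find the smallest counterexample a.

We need the least positive integer a for which a has exactly 12 positive divisors but the claim fails.
The first 5 eligible values, up to a = 96, all satisfy the conclusion.
a = 108: τ(108) = 12; 108 ≥ 106.

a = 108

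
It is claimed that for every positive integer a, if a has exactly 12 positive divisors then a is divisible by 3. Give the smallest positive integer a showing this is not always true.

A counterexample is any positive integer a such that a has exactly 12 positive divisors but a is not divisible by 3; we check each in order.
The first 8 eligible values, up to a = 132, all satisfy the conclusion.
a = 140: τ(140) = 12; 140 mod 3 = 2.

a = 140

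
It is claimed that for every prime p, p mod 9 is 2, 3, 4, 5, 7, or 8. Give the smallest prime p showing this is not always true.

p = 2: 2 mod 9 = 2.
p = 3: 3 mod 9 = 3.
p = 5: 5 mod 9 = 5.
p = 7: 7 mod 9 = 7.
p = 11: 11 mod 9 = 2.
p = 13: 13 mod 9 = 4.
p = 17: 17 mod 9 = 8.
p = 19: 19 mod 9 = 1 — not in {2, 3, 4, 5, 7, 8}.
Thus p = 19 disproves the claim, and no smaller p works.

p = 19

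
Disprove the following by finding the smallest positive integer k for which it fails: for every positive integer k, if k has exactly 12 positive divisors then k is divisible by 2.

k = 315

We need the least positive integer k for which k has exactly 12 positive divisors but k is not divisible by 2.
For k = 60, 72, 84, 90, …, 294, 306, 308 the conclusion holds.
k = 315: τ(315) = 12; 315 mod 2 = 1.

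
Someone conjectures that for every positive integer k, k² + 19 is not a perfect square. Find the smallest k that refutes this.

Check each positive integer k in order until k² + 19 is a perfect square.
The first 8 eligible values, up to k = 8, all satisfy the conclusion.
k = 9: 9² + 19 = 100 = 10², a perfect square.

k = 9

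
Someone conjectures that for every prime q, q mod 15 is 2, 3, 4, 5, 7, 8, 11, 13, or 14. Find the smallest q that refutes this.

For q = 2, 3, 5, 7, 11, 13, 17, 19, 23, 29 the conclusion holds.
q = 31: 31 mod 15 = 1 — not in {2, 3, 4, 5, 7, 8, 11, 13, 14}.
Hence q = 31 is a counterexample.

q = 31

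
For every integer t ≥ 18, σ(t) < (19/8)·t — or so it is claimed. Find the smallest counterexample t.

We need the least integer t ≥ 18 for which the claim fails.
The first 6 eligible values, up to t = 23, all satisfy the conclusion.
t = 24: σ(24) = 60; 60 ≥ 57.

t = 24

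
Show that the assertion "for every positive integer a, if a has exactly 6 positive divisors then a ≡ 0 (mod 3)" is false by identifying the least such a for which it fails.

a = 20

A counterexample is any positive integer a such that a has exactly 6 positive divisors but the claim fails; we check each in order.
For a = 12, 18 the conclusion holds.
a = 20: τ(20) = 6; 20 ≡ 2 (mod 3).
Hence a = 20 is a counterexample.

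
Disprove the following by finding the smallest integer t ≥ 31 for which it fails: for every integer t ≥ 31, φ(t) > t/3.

We need the least integer t ≥ 31 for which the claim fails.
For t = 31, 32, 33, 34, 35 the conclusion holds.
t = 36: φ(36) = 12 and 36/3 = 12, so φ(36) ≤ 36/3.

t = 36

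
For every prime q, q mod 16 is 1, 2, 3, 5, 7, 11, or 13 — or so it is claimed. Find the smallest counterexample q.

For q = 2, 3, 5, 7, 11, 13, 17, 19, 23, 29 the conclusion holds.
q = 31: 31 mod 16 = 15 — not in {1, 2, 3, 5, 7, 11, 13}.

q = 31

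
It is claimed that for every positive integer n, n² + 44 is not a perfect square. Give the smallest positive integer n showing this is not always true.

n = 10

Check each positive integer n in order until n² + 44 is a perfect square.
The first 9 eligible values, up to n = 9, all satisfy the conclusion.
n = 10: 10² + 44 = 144 = 12², a perfect square.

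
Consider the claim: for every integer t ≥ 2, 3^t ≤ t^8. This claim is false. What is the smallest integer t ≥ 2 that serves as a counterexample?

t = 23

A counterexample is any integer t ≥ 2 such that 3^t > t^8; we check each in order.
For t = 2, 3, 4, 5, …, 20, 21, 22 the conclusion holds.
t = 23: 3^t = 94143178827 and t^8 = 78310985281, so 94143178827 > 78310985281.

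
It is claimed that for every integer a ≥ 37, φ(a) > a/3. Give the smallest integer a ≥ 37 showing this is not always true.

a = 42

We need the least integer a ≥ 37 for which the claim fails.
The first 5 eligible values, up to a = 41, all satisfy the conclusion.
a = 42: φ(42) = 12 and 42/3 = 14, so φ(42) ≤ 42/3.
Thus a = 42 disproves the claim, and no smaller a works.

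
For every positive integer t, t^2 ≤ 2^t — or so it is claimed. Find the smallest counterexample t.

t = 3

We need the least positive integer t for which t^2 > 2^t.
t = 1: t^2 = 1 and 2^t = 2, so 1 ≤ 2.
t = 2: t^2 = 4 and 2^t = 4, so 4 ≤ 4.
t = 3: t^2 = 9 and 2^t = 8, so 9 > 8.
Hence t = 3 is a counterexample.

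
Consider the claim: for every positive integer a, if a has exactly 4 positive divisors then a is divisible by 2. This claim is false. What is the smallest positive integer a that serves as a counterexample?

A counterexample is any positive integer a such that a has exactly 4 positive divisors but a is not divisible by 2; we check each in order.
The first 4 eligible values, up to a = 14, all satisfy the conclusion.
a = 15: τ(15) = 4; 15 mod 2 = 1.

a = 15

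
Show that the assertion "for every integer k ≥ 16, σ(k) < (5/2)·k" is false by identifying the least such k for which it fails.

k = 24

Check each integer k ≥ 16 in order until the claim fails.
For k = 16, 17, 18, 19, 20, 21, 22, 23 the conclusion holds.
k = 24: σ(24) = 60; 60 ≥ 60.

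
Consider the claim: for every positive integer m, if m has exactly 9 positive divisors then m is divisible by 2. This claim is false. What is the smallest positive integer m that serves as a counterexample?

Check each positive integer m in order until m has exactly 9 positive divisors but m is not divisible by 2.
For m = 36, 100, 196 the conclusion holds.
m = 225: τ(225) = 9; 225 mod 2 = 1.
Hence m = 225 is a counterexample.

m = 225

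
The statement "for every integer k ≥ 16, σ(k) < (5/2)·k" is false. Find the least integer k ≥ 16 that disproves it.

k = 24

We need the least integer k ≥ 16 for which the claim fails.
The first 8 eligible values, up to k = 23, all satisfy the conclusion.
k = 24: σ(24) = 60; 60 ≥ 60.
Thus k = 24 disproves the claim, and no smaller k works.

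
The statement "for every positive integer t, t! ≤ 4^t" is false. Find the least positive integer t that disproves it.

t = 9

We need the least positive integer t for which t! > 4^t.
t = 1: t! = 1 and 4^t = 4, so 1 ≤ 4.
t = 2: t! = 2 and 4^t = 16, so 2 ≤ 16.
t = 3: t! = 6 and 4^t = 64, so 6 ≤ 64.
t = 4: t! = 24 and 4^t = 256, so 24 ≤ 256.
t = 5: t! = 120 and 4^t = 1024, so 120 ≤ 1024.
t = 6: t! = 720 and 4^t = 4096, so 720 ≤ 4096.
t = 7: t! = 5040 and 4^t = 16384, so 5040 ≤ 16384.
t = 8: t! = 40320 and 4^t = 65536, so 40320 ≤ 65536.
t = 9: t! = 362880 and 4^t = 262144, so 362880 > 262144.
Hence t = 9 is a counterexample.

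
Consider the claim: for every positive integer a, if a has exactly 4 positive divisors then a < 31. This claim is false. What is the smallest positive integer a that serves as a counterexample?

a = 33

Check each positive integer a in order until a has exactly 4 positive divisors but the claim fails.
The first 9 eligible values, up to a = 27, all satisfy the conclusion.
a = 33: τ(33) = 4; 33 ≥ 31.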